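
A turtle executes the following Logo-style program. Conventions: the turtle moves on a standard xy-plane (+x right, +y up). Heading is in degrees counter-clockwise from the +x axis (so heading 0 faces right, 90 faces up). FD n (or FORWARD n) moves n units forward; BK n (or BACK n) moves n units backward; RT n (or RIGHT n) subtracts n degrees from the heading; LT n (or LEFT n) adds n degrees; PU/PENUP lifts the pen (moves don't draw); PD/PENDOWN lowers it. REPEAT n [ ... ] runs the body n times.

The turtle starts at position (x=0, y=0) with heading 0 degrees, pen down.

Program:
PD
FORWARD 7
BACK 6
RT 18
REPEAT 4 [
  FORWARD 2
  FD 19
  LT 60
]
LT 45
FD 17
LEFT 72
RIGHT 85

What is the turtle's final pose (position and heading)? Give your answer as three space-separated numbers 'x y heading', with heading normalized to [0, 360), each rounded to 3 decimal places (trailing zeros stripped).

Answer: 11.35 17.616 254

Derivation:
Executing turtle program step by step:
Start: pos=(0,0), heading=0, pen down
PD: pen down
FD 7: (0,0) -> (7,0) [heading=0, draw]
BK 6: (7,0) -> (1,0) [heading=0, draw]
RT 18: heading 0 -> 342
REPEAT 4 [
  -- iteration 1/4 --
  FD 2: (1,0) -> (2.902,-0.618) [heading=342, draw]
  FD 19: (2.902,-0.618) -> (20.972,-6.489) [heading=342, draw]
  LT 60: heading 342 -> 42
  -- iteration 2/4 --
  FD 2: (20.972,-6.489) -> (22.458,-5.151) [heading=42, draw]
  FD 19: (22.458,-5.151) -> (36.578,7.562) [heading=42, draw]
  LT 60: heading 42 -> 102
  -- iteration 3/4 --
  FD 2: (36.578,7.562) -> (36.162,9.519) [heading=102, draw]
  FD 19: (36.162,9.519) -> (32.212,28.103) [heading=102, draw]
  LT 60: heading 102 -> 162
  -- iteration 4/4 --
  FD 2: (32.212,28.103) -> (30.31,28.722) [heading=162, draw]
  FD 19: (30.31,28.722) -> (12.24,34.593) [heading=162, draw]
  LT 60: heading 162 -> 222
]
LT 45: heading 222 -> 267
FD 17: (12.24,34.593) -> (11.35,17.616) [heading=267, draw]
LT 72: heading 267 -> 339
RT 85: heading 339 -> 254
Final: pos=(11.35,17.616), heading=254, 11 segment(s) drawn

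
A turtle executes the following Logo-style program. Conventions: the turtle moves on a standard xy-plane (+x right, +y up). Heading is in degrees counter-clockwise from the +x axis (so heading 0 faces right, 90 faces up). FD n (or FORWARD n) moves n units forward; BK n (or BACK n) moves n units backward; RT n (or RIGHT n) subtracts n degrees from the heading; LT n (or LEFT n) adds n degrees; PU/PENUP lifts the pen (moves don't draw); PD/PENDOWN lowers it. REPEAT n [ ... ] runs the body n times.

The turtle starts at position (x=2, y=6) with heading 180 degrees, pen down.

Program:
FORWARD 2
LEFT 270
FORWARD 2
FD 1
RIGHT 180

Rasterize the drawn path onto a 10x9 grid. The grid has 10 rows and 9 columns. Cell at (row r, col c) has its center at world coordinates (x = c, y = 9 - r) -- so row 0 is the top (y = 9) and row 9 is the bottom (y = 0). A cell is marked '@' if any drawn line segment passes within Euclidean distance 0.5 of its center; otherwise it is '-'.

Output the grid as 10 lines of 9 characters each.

Answer: @--------
@--------
@--------
@@@------
---------
---------
---------
---------
---------
---------

Derivation:
Segment 0: (2,6) -> (0,6)
Segment 1: (0,6) -> (0,8)
Segment 2: (0,8) -> (0,9)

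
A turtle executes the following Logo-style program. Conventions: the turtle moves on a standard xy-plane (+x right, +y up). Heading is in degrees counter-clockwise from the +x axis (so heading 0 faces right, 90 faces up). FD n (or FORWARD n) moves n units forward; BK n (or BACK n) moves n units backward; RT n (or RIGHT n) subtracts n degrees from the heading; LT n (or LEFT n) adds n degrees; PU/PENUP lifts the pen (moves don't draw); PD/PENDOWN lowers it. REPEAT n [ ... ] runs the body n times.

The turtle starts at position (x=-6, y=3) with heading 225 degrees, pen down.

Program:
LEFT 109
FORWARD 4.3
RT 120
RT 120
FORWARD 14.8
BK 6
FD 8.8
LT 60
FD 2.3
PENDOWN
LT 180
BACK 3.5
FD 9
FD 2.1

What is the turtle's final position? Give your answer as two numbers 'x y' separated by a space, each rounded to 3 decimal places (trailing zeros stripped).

Answer: 1.401 16.349

Derivation:
Executing turtle program step by step:
Start: pos=(-6,3), heading=225, pen down
LT 109: heading 225 -> 334
FD 4.3: (-6,3) -> (-2.135,1.115) [heading=334, draw]
RT 120: heading 334 -> 214
RT 120: heading 214 -> 94
FD 14.8: (-2.135,1.115) -> (-3.168,15.879) [heading=94, draw]
BK 6: (-3.168,15.879) -> (-2.749,9.894) [heading=94, draw]
FD 8.8: (-2.749,9.894) -> (-3.363,18.672) [heading=94, draw]
LT 60: heading 94 -> 154
FD 2.3: (-3.363,18.672) -> (-5.43,19.68) [heading=154, draw]
PD: pen down
LT 180: heading 154 -> 334
BK 3.5: (-5.43,19.68) -> (-8.576,21.215) [heading=334, draw]
FD 9: (-8.576,21.215) -> (-0.487,17.269) [heading=334, draw]
FD 2.1: (-0.487,17.269) -> (1.401,16.349) [heading=334, draw]
Final: pos=(1.401,16.349), heading=334, 8 segment(s) drawn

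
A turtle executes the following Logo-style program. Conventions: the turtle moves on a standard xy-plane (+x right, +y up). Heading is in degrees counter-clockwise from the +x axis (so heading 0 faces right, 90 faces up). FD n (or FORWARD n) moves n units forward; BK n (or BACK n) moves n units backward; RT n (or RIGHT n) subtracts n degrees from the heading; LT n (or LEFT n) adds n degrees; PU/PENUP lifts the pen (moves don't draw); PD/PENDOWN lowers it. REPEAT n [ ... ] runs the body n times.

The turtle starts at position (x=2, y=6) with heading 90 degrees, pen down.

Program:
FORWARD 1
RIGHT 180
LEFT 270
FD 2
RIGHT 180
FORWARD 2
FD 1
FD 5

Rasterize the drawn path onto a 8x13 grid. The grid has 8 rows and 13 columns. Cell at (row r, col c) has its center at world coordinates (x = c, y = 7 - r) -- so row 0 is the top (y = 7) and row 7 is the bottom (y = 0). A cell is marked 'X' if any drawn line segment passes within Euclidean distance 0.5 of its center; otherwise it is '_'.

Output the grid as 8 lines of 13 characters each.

Segment 0: (2,6) -> (2,7)
Segment 1: (2,7) -> (0,7)
Segment 2: (0,7) -> (2,7)
Segment 3: (2,7) -> (3,7)
Segment 4: (3,7) -> (8,7)

Answer: XXXXXXXXX____
__X__________
_____________
_____________
_____________
_____________
_____________
_____________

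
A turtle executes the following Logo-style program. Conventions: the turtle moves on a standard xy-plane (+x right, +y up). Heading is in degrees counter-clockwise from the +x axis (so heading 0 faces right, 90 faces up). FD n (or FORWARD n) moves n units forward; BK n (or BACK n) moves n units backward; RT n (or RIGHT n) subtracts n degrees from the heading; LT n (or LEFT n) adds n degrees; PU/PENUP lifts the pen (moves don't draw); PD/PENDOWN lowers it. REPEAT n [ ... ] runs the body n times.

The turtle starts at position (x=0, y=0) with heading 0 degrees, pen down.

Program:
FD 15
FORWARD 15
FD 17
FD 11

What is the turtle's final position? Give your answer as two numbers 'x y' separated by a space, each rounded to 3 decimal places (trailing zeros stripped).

Executing turtle program step by step:
Start: pos=(0,0), heading=0, pen down
FD 15: (0,0) -> (15,0) [heading=0, draw]
FD 15: (15,0) -> (30,0) [heading=0, draw]
FD 17: (30,0) -> (47,0) [heading=0, draw]
FD 11: (47,0) -> (58,0) [heading=0, draw]
Final: pos=(58,0), heading=0, 4 segment(s) drawn

Answer: 58 0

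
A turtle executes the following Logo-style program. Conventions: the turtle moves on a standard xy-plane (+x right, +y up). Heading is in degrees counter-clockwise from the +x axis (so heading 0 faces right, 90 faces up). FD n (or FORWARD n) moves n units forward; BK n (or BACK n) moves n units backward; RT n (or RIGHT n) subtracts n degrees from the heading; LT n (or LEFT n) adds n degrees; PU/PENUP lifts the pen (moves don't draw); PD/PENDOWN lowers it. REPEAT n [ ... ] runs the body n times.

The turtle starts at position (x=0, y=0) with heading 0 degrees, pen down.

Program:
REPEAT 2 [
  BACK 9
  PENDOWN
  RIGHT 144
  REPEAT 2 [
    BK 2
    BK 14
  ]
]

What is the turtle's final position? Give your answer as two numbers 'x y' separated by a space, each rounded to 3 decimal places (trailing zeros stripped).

Executing turtle program step by step:
Start: pos=(0,0), heading=0, pen down
REPEAT 2 [
  -- iteration 1/2 --
  BK 9: (0,0) -> (-9,0) [heading=0, draw]
  PD: pen down
  RT 144: heading 0 -> 216
  REPEAT 2 [
    -- iteration 1/2 --
    BK 2: (-9,0) -> (-7.382,1.176) [heading=216, draw]
    BK 14: (-7.382,1.176) -> (3.944,9.405) [heading=216, draw]
    -- iteration 2/2 --
    BK 2: (3.944,9.405) -> (5.562,10.58) [heading=216, draw]
    BK 14: (5.562,10.58) -> (16.889,18.809) [heading=216, draw]
  ]
  -- iteration 2/2 --
  BK 9: (16.889,18.809) -> (24.17,24.099) [heading=216, draw]
  PD: pen down
  RT 144: heading 216 -> 72
  REPEAT 2 [
    -- iteration 1/2 --
    BK 2: (24.17,24.099) -> (23.552,22.197) [heading=72, draw]
    BK 14: (23.552,22.197) -> (19.225,8.882) [heading=72, draw]
    -- iteration 2/2 --
    BK 2: (19.225,8.882) -> (18.607,6.98) [heading=72, draw]
    BK 14: (18.607,6.98) -> (14.281,-6.335) [heading=72, draw]
  ]
]
Final: pos=(14.281,-6.335), heading=72, 10 segment(s) drawn

Answer: 14.281 -6.335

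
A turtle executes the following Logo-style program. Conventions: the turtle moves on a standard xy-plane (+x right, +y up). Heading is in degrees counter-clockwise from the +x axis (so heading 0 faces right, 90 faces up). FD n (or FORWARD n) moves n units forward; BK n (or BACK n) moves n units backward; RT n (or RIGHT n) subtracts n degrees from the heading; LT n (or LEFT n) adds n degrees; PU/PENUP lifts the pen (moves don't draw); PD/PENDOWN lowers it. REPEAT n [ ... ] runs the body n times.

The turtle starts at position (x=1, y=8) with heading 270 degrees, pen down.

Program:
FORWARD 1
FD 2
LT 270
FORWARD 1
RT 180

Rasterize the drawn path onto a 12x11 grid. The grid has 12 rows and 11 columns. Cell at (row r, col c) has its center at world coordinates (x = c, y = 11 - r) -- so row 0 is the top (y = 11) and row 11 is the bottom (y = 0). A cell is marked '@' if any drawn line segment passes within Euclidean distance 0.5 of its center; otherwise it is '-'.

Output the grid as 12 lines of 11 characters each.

Answer: -----------
-----------
-----------
-@---------
-@---------
-@---------
@@---------
-----------
-----------
-----------
-----------
-----------

Derivation:
Segment 0: (1,8) -> (1,7)
Segment 1: (1,7) -> (1,5)
Segment 2: (1,5) -> (-0,5)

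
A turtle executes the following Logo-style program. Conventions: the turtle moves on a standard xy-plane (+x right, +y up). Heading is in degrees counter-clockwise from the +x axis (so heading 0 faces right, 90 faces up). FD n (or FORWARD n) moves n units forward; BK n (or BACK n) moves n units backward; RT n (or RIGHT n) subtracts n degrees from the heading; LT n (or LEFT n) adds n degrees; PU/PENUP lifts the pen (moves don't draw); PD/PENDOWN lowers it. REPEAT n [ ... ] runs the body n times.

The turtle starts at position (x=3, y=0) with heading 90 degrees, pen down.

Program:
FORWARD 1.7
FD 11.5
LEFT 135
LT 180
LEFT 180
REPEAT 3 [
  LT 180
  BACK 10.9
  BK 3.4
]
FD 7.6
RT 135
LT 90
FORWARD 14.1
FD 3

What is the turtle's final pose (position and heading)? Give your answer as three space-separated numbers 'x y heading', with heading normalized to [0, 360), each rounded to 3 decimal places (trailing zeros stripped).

Answer: 15.362 8.462 0

Derivation:
Executing turtle program step by step:
Start: pos=(3,0), heading=90, pen down
FD 1.7: (3,0) -> (3,1.7) [heading=90, draw]
FD 11.5: (3,1.7) -> (3,13.2) [heading=90, draw]
LT 135: heading 90 -> 225
LT 180: heading 225 -> 45
LT 180: heading 45 -> 225
REPEAT 3 [
  -- iteration 1/3 --
  LT 180: heading 225 -> 45
  BK 10.9: (3,13.2) -> (-4.707,5.493) [heading=45, draw]
  BK 3.4: (-4.707,5.493) -> (-7.112,3.088) [heading=45, draw]
  -- iteration 2/3 --
  LT 180: heading 45 -> 225
  BK 10.9: (-7.112,3.088) -> (0.596,10.796) [heading=225, draw]
  BK 3.4: (0.596,10.796) -> (3,13.2) [heading=225, draw]
  -- iteration 3/3 --
  LT 180: heading 225 -> 45
  BK 10.9: (3,13.2) -> (-4.707,5.493) [heading=45, draw]
  BK 3.4: (-4.707,5.493) -> (-7.112,3.088) [heading=45, draw]
]
FD 7.6: (-7.112,3.088) -> (-1.738,8.462) [heading=45, draw]
RT 135: heading 45 -> 270
LT 90: heading 270 -> 0
FD 14.1: (-1.738,8.462) -> (12.362,8.462) [heading=0, draw]
FD 3: (12.362,8.462) -> (15.362,8.462) [heading=0, draw]
Final: pos=(15.362,8.462), heading=0, 11 segment(s) drawn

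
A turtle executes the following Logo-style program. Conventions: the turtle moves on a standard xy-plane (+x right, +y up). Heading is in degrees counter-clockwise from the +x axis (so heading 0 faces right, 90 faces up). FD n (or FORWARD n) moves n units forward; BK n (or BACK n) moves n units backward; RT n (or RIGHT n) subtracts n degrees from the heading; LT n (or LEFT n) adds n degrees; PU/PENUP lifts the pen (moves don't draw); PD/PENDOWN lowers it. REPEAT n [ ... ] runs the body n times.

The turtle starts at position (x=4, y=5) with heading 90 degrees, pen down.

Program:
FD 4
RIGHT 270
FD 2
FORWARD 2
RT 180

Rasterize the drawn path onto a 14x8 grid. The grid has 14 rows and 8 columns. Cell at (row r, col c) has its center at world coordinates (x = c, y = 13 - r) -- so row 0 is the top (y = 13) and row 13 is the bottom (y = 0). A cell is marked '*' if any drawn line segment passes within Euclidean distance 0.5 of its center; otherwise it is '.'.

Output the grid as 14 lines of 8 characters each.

Answer: ........
........
........
........
*****...
....*...
....*...
....*...
....*...
........
........
........
........
........

Derivation:
Segment 0: (4,5) -> (4,9)
Segment 1: (4,9) -> (2,9)
Segment 2: (2,9) -> (0,9)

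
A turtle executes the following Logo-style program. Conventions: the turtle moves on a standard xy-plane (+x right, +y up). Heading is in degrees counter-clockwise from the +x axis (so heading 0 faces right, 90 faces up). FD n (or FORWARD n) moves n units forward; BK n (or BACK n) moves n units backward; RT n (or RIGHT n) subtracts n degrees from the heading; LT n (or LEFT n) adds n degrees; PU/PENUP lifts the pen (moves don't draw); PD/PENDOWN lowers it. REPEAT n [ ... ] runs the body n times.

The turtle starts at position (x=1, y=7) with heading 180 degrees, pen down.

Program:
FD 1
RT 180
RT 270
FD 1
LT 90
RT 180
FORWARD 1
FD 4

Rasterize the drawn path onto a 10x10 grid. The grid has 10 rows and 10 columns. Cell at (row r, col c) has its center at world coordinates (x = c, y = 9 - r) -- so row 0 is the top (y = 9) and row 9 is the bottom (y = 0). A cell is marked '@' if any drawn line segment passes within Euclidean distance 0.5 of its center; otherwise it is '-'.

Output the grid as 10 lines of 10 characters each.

Answer: ----------
@@@@@@----
@@--------
----------
----------
----------
----------
----------
----------
----------

Derivation:
Segment 0: (1,7) -> (0,7)
Segment 1: (0,7) -> (-0,8)
Segment 2: (-0,8) -> (1,8)
Segment 3: (1,8) -> (5,8)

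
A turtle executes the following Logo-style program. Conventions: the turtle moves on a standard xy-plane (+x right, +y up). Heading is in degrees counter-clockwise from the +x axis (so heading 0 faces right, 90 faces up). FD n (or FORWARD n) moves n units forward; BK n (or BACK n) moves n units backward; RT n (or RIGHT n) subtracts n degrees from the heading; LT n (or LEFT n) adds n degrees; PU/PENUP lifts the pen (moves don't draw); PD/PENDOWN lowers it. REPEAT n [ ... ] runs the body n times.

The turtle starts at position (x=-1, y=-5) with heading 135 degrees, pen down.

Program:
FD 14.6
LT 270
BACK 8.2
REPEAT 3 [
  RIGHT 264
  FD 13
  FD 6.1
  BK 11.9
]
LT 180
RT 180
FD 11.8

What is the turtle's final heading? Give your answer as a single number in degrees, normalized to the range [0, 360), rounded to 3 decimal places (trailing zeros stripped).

Answer: 333

Derivation:
Executing turtle program step by step:
Start: pos=(-1,-5), heading=135, pen down
FD 14.6: (-1,-5) -> (-11.324,5.324) [heading=135, draw]
LT 270: heading 135 -> 45
BK 8.2: (-11.324,5.324) -> (-17.122,-0.475) [heading=45, draw]
REPEAT 3 [
  -- iteration 1/3 --
  RT 264: heading 45 -> 141
  FD 13: (-17.122,-0.475) -> (-27.225,7.707) [heading=141, draw]
  FD 6.1: (-27.225,7.707) -> (-31.966,11.546) [heading=141, draw]
  BK 11.9: (-31.966,11.546) -> (-22.717,4.057) [heading=141, draw]
  -- iteration 2/3 --
  RT 264: heading 141 -> 237
  FD 13: (-22.717,4.057) -> (-29.798,-6.846) [heading=237, draw]
  FD 6.1: (-29.798,-6.846) -> (-33.12,-11.962) [heading=237, draw]
  BK 11.9: (-33.12,-11.962) -> (-26.639,-1.982) [heading=237, draw]
  -- iteration 3/3 --
  RT 264: heading 237 -> 333
  FD 13: (-26.639,-1.982) -> (-15.056,-7.884) [heading=333, draw]
  FD 6.1: (-15.056,-7.884) -> (-9.621,-10.653) [heading=333, draw]
  BK 11.9: (-9.621,-10.653) -> (-20.224,-5.251) [heading=333, draw]
]
LT 180: heading 333 -> 153
RT 180: heading 153 -> 333
FD 11.8: (-20.224,-5.251) -> (-9.71,-10.608) [heading=333, draw]
Final: pos=(-9.71,-10.608), heading=333, 12 segment(s) drawn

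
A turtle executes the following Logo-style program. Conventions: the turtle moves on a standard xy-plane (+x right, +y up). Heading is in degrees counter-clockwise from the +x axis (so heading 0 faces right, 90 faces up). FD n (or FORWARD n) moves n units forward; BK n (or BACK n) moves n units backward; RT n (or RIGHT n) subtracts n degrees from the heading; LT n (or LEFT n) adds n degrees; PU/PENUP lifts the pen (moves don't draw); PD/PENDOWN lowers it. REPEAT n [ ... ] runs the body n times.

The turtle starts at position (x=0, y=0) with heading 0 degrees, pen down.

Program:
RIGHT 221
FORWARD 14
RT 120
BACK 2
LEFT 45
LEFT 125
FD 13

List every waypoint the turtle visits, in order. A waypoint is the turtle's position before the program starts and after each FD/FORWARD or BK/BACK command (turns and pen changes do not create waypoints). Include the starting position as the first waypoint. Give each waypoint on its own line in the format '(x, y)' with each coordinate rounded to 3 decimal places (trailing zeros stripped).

Executing turtle program step by step:
Start: pos=(0,0), heading=0, pen down
RT 221: heading 0 -> 139
FD 14: (0,0) -> (-10.566,9.185) [heading=139, draw]
RT 120: heading 139 -> 19
BK 2: (-10.566,9.185) -> (-12.457,8.534) [heading=19, draw]
LT 45: heading 19 -> 64
LT 125: heading 64 -> 189
FD 13: (-12.457,8.534) -> (-25.297,6.5) [heading=189, draw]
Final: pos=(-25.297,6.5), heading=189, 3 segment(s) drawn
Waypoints (4 total):
(0, 0)
(-10.566, 9.185)
(-12.457, 8.534)
(-25.297, 6.5)

Answer: (0, 0)
(-10.566, 9.185)
(-12.457, 8.534)
(-25.297, 6.5)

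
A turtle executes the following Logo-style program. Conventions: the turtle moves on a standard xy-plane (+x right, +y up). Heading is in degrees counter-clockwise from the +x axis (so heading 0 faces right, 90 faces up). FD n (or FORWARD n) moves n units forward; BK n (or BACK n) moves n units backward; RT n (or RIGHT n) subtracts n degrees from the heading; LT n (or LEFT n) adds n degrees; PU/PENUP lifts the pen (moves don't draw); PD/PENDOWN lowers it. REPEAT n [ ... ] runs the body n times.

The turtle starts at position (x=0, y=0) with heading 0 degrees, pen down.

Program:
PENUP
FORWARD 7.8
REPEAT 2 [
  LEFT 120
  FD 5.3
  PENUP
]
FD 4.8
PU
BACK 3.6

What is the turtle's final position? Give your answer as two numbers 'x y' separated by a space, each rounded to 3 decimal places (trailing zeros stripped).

Answer: 1.9 -1.039

Derivation:
Executing turtle program step by step:
Start: pos=(0,0), heading=0, pen down
PU: pen up
FD 7.8: (0,0) -> (7.8,0) [heading=0, move]
REPEAT 2 [
  -- iteration 1/2 --
  LT 120: heading 0 -> 120
  FD 5.3: (7.8,0) -> (5.15,4.59) [heading=120, move]
  PU: pen up
  -- iteration 2/2 --
  LT 120: heading 120 -> 240
  FD 5.3: (5.15,4.59) -> (2.5,0) [heading=240, move]
  PU: pen up
]
FD 4.8: (2.5,0) -> (0.1,-4.157) [heading=240, move]
PU: pen up
BK 3.6: (0.1,-4.157) -> (1.9,-1.039) [heading=240, move]
Final: pos=(1.9,-1.039), heading=240, 0 segment(s) drawn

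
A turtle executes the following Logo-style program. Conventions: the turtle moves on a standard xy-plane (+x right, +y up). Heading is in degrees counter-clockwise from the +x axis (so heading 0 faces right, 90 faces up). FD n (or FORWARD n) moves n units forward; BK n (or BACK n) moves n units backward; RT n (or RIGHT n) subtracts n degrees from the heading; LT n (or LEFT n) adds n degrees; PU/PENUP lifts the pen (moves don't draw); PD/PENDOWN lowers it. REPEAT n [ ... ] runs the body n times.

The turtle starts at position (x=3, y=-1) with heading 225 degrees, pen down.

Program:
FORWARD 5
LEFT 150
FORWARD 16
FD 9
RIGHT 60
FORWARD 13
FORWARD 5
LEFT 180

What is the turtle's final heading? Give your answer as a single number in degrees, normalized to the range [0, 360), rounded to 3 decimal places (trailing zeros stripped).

Executing turtle program step by step:
Start: pos=(3,-1), heading=225, pen down
FD 5: (3,-1) -> (-0.536,-4.536) [heading=225, draw]
LT 150: heading 225 -> 15
FD 16: (-0.536,-4.536) -> (14.919,-0.394) [heading=15, draw]
FD 9: (14.919,-0.394) -> (23.613,1.935) [heading=15, draw]
RT 60: heading 15 -> 315
FD 13: (23.613,1.935) -> (32.805,-7.257) [heading=315, draw]
FD 5: (32.805,-7.257) -> (36.341,-10.793) [heading=315, draw]
LT 180: heading 315 -> 135
Final: pos=(36.341,-10.793), heading=135, 5 segment(s) drawn

Answer: 135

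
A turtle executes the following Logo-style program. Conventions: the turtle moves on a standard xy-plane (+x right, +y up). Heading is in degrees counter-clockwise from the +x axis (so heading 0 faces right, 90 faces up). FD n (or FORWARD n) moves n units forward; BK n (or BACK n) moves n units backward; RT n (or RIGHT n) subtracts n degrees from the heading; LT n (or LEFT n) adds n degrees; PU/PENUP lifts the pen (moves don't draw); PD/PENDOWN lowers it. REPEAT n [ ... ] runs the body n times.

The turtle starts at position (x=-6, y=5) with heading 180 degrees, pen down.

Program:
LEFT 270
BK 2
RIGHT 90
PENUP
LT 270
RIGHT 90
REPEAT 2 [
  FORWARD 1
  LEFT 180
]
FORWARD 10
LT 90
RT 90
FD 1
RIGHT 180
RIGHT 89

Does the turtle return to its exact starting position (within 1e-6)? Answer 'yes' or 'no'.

Executing turtle program step by step:
Start: pos=(-6,5), heading=180, pen down
LT 270: heading 180 -> 90
BK 2: (-6,5) -> (-6,3) [heading=90, draw]
RT 90: heading 90 -> 0
PU: pen up
LT 270: heading 0 -> 270
RT 90: heading 270 -> 180
REPEAT 2 [
  -- iteration 1/2 --
  FD 1: (-6,3) -> (-7,3) [heading=180, move]
  LT 180: heading 180 -> 0
  -- iteration 2/2 --
  FD 1: (-7,3) -> (-6,3) [heading=0, move]
  LT 180: heading 0 -> 180
]
FD 10: (-6,3) -> (-16,3) [heading=180, move]
LT 90: heading 180 -> 270
RT 90: heading 270 -> 180
FD 1: (-16,3) -> (-17,3) [heading=180, move]
RT 180: heading 180 -> 0
RT 89: heading 0 -> 271
Final: pos=(-17,3), heading=271, 1 segment(s) drawn

Start position: (-6, 5)
Final position: (-17, 3)
Distance = 11.18; >= 1e-6 -> NOT closed

Answer: no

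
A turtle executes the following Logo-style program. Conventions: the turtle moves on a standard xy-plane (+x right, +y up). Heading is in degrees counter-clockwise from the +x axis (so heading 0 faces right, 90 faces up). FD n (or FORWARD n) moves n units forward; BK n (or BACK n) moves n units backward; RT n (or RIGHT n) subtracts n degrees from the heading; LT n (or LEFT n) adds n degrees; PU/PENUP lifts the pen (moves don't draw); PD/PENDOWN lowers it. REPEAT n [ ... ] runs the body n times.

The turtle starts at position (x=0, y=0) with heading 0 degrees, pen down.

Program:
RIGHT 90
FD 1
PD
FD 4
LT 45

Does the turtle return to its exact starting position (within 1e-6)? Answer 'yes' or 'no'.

Answer: no

Derivation:
Executing turtle program step by step:
Start: pos=(0,0), heading=0, pen down
RT 90: heading 0 -> 270
FD 1: (0,0) -> (0,-1) [heading=270, draw]
PD: pen down
FD 4: (0,-1) -> (0,-5) [heading=270, draw]
LT 45: heading 270 -> 315
Final: pos=(0,-5), heading=315, 2 segment(s) drawn

Start position: (0, 0)
Final position: (0, -5)
Distance = 5; >= 1e-6 -> NOT closed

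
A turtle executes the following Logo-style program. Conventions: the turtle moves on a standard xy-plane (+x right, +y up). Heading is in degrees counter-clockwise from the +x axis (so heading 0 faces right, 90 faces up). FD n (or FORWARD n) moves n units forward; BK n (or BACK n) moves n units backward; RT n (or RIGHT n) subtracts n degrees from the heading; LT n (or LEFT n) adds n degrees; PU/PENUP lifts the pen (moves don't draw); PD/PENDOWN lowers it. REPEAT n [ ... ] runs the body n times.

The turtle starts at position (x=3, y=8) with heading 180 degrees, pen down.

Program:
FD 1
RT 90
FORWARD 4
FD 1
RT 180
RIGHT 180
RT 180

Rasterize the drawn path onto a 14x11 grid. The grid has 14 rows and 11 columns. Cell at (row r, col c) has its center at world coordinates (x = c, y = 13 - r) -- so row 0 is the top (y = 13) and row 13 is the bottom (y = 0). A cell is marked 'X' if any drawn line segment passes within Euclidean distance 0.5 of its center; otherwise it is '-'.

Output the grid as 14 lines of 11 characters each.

Segment 0: (3,8) -> (2,8)
Segment 1: (2,8) -> (2,12)
Segment 2: (2,12) -> (2,13)

Answer: --X--------
--X--------
--X--------
--X--------
--X--------
--XX-------
-----------
-----------
-----------
-----------
-----------
-----------
-----------
-----------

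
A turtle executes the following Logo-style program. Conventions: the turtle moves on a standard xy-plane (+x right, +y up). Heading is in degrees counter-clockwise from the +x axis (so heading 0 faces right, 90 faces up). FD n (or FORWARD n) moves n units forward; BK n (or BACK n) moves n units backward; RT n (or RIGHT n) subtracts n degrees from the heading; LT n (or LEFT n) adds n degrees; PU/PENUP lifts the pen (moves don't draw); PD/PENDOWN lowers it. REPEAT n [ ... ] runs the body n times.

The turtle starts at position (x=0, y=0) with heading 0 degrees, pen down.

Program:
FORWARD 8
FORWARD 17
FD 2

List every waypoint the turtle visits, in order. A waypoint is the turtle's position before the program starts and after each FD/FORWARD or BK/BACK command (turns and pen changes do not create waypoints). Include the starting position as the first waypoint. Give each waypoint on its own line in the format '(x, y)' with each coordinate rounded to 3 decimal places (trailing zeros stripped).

Executing turtle program step by step:
Start: pos=(0,0), heading=0, pen down
FD 8: (0,0) -> (8,0) [heading=0, draw]
FD 17: (8,0) -> (25,0) [heading=0, draw]
FD 2: (25,0) -> (27,0) [heading=0, draw]
Final: pos=(27,0), heading=0, 3 segment(s) drawn
Waypoints (4 total):
(0, 0)
(8, 0)
(25, 0)
(27, 0)

Answer: (0, 0)
(8, 0)
(25, 0)
(27, 0)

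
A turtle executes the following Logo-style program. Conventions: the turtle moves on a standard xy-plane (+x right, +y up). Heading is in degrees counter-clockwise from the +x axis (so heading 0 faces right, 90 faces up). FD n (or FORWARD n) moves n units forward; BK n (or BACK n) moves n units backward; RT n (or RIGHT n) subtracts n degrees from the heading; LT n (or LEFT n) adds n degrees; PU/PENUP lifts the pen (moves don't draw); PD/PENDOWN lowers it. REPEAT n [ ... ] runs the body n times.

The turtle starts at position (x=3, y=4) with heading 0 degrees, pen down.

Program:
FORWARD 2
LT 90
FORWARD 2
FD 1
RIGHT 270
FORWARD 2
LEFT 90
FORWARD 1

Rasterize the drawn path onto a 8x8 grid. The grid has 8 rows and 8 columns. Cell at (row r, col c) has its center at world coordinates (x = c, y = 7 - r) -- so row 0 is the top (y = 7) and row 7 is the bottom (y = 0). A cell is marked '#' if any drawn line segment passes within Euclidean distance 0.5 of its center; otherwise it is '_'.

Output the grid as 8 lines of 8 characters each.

Answer: ___###__
___#_#__
_____#__
___###__
________
________
________
________

Derivation:
Segment 0: (3,4) -> (5,4)
Segment 1: (5,4) -> (5,6)
Segment 2: (5,6) -> (5,7)
Segment 3: (5,7) -> (3,7)
Segment 4: (3,7) -> (3,6)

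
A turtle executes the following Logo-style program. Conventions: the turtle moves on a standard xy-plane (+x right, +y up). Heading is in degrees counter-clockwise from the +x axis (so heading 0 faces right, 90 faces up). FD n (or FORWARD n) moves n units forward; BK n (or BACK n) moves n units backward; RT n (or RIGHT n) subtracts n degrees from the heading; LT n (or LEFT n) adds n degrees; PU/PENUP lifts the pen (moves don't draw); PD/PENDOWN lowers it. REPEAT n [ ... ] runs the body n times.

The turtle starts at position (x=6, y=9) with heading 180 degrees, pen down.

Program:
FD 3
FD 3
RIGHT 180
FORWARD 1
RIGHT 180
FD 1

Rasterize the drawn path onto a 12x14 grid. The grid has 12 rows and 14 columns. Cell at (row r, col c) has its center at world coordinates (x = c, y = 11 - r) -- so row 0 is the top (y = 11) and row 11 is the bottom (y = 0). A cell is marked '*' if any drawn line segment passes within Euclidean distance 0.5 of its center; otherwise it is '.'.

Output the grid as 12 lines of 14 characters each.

Answer: ..............
..............
*******.......
..............
..............
..............
..............
..............
..............
..............
..............
..............

Derivation:
Segment 0: (6,9) -> (3,9)
Segment 1: (3,9) -> (0,9)
Segment 2: (0,9) -> (1,9)
Segment 3: (1,9) -> (0,9)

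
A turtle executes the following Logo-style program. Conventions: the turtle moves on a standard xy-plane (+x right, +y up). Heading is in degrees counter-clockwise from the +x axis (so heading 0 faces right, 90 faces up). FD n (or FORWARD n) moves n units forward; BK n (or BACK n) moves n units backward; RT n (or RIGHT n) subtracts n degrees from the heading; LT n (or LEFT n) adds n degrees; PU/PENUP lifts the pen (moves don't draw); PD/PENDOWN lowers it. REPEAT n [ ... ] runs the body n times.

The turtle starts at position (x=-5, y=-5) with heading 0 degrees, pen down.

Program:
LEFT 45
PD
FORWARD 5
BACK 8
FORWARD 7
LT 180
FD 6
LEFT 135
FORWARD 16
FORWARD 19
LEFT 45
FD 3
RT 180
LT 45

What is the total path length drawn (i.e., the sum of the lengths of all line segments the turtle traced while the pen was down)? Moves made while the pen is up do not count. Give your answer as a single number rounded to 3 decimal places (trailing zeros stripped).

Executing turtle program step by step:
Start: pos=(-5,-5), heading=0, pen down
LT 45: heading 0 -> 45
PD: pen down
FD 5: (-5,-5) -> (-1.464,-1.464) [heading=45, draw]
BK 8: (-1.464,-1.464) -> (-7.121,-7.121) [heading=45, draw]
FD 7: (-7.121,-7.121) -> (-2.172,-2.172) [heading=45, draw]
LT 180: heading 45 -> 225
FD 6: (-2.172,-2.172) -> (-6.414,-6.414) [heading=225, draw]
LT 135: heading 225 -> 0
FD 16: (-6.414,-6.414) -> (9.586,-6.414) [heading=0, draw]
FD 19: (9.586,-6.414) -> (28.586,-6.414) [heading=0, draw]
LT 45: heading 0 -> 45
FD 3: (28.586,-6.414) -> (30.707,-4.293) [heading=45, draw]
RT 180: heading 45 -> 225
LT 45: heading 225 -> 270
Final: pos=(30.707,-4.293), heading=270, 7 segment(s) drawn

Segment lengths:
  seg 1: (-5,-5) -> (-1.464,-1.464), length = 5
  seg 2: (-1.464,-1.464) -> (-7.121,-7.121), length = 8
  seg 3: (-7.121,-7.121) -> (-2.172,-2.172), length = 7
  seg 4: (-2.172,-2.172) -> (-6.414,-6.414), length = 6
  seg 5: (-6.414,-6.414) -> (9.586,-6.414), length = 16
  seg 6: (9.586,-6.414) -> (28.586,-6.414), length = 19
  seg 7: (28.586,-6.414) -> (30.707,-4.293), length = 3
Total = 64

Answer: 64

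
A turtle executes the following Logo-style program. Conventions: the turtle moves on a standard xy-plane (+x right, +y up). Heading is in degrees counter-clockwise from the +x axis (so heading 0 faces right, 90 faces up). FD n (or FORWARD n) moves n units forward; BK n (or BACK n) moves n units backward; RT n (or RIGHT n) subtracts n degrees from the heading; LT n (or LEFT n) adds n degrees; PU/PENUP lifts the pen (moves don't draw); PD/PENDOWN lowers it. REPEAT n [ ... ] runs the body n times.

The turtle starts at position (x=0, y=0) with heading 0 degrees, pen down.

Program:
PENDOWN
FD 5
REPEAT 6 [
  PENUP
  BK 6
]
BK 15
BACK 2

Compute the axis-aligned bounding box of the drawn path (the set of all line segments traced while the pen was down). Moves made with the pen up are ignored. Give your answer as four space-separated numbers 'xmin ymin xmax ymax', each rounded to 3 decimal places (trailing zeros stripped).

Executing turtle program step by step:
Start: pos=(0,0), heading=0, pen down
PD: pen down
FD 5: (0,0) -> (5,0) [heading=0, draw]
REPEAT 6 [
  -- iteration 1/6 --
  PU: pen up
  BK 6: (5,0) -> (-1,0) [heading=0, move]
  -- iteration 2/6 --
  PU: pen up
  BK 6: (-1,0) -> (-7,0) [heading=0, move]
  -- iteration 3/6 --
  PU: pen up
  BK 6: (-7,0) -> (-13,0) [heading=0, move]
  -- iteration 4/6 --
  PU: pen up
  BK 6: (-13,0) -> (-19,0) [heading=0, move]
  -- iteration 5/6 --
  PU: pen up
  BK 6: (-19,0) -> (-25,0) [heading=0, move]
  -- iteration 6/6 --
  PU: pen up
  BK 6: (-25,0) -> (-31,0) [heading=0, move]
]
BK 15: (-31,0) -> (-46,0) [heading=0, move]
BK 2: (-46,0) -> (-48,0) [heading=0, move]
Final: pos=(-48,0), heading=0, 1 segment(s) drawn

Segment endpoints: x in {0, 5}, y in {0}
xmin=0, ymin=0, xmax=5, ymax=0

Answer: 0 0 5 0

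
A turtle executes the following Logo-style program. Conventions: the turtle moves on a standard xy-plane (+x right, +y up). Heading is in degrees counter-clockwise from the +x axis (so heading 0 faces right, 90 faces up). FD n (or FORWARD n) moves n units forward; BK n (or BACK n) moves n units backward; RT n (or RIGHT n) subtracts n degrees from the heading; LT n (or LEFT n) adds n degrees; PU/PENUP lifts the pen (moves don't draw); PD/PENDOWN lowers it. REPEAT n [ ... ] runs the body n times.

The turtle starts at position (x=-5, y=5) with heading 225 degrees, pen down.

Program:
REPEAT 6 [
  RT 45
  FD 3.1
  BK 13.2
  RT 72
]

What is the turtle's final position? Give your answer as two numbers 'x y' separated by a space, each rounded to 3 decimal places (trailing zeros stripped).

Executing turtle program step by step:
Start: pos=(-5,5), heading=225, pen down
REPEAT 6 [
  -- iteration 1/6 --
  RT 45: heading 225 -> 180
  FD 3.1: (-5,5) -> (-8.1,5) [heading=180, draw]
  BK 13.2: (-8.1,5) -> (5.1,5) [heading=180, draw]
  RT 72: heading 180 -> 108
  -- iteration 2/6 --
  RT 45: heading 108 -> 63
  FD 3.1: (5.1,5) -> (6.507,7.762) [heading=63, draw]
  BK 13.2: (6.507,7.762) -> (0.515,-3.999) [heading=63, draw]
  RT 72: heading 63 -> 351
  -- iteration 3/6 --
  RT 45: heading 351 -> 306
  FD 3.1: (0.515,-3.999) -> (2.337,-6.507) [heading=306, draw]
  BK 13.2: (2.337,-6.507) -> (-5.422,4.172) [heading=306, draw]
  RT 72: heading 306 -> 234
  -- iteration 4/6 --
  RT 45: heading 234 -> 189
  FD 3.1: (-5.422,4.172) -> (-8.484,3.687) [heading=189, draw]
  BK 13.2: (-8.484,3.687) -> (4.554,5.752) [heading=189, draw]
  RT 72: heading 189 -> 117
  -- iteration 5/6 --
  RT 45: heading 117 -> 72
  FD 3.1: (4.554,5.752) -> (5.512,8.7) [heading=72, draw]
  BK 13.2: (5.512,8.7) -> (1.433,-3.854) [heading=72, draw]
  RT 72: heading 72 -> 0
  -- iteration 6/6 --
  RT 45: heading 0 -> 315
  FD 3.1: (1.433,-3.854) -> (3.625,-6.046) [heading=315, draw]
  BK 13.2: (3.625,-6.046) -> (-5.709,3.288) [heading=315, draw]
  RT 72: heading 315 -> 243
]
Final: pos=(-5.709,3.288), heading=243, 12 segment(s) drawn

Answer: -5.709 3.288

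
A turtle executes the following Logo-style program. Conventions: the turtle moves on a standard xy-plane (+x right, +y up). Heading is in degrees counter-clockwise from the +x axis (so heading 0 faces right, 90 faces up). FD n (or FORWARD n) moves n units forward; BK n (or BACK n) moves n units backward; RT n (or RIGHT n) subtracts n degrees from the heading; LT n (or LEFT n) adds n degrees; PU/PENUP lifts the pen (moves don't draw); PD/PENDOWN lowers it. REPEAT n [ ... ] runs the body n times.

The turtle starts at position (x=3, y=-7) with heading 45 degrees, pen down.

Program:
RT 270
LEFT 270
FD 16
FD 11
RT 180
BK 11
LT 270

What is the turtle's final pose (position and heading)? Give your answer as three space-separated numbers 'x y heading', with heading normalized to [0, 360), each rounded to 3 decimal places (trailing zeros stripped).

Answer: 29.87 19.87 135

Derivation:
Executing turtle program step by step:
Start: pos=(3,-7), heading=45, pen down
RT 270: heading 45 -> 135
LT 270: heading 135 -> 45
FD 16: (3,-7) -> (14.314,4.314) [heading=45, draw]
FD 11: (14.314,4.314) -> (22.092,12.092) [heading=45, draw]
RT 180: heading 45 -> 225
BK 11: (22.092,12.092) -> (29.87,19.87) [heading=225, draw]
LT 270: heading 225 -> 135
Final: pos=(29.87,19.87), heading=135, 3 segment(s) drawn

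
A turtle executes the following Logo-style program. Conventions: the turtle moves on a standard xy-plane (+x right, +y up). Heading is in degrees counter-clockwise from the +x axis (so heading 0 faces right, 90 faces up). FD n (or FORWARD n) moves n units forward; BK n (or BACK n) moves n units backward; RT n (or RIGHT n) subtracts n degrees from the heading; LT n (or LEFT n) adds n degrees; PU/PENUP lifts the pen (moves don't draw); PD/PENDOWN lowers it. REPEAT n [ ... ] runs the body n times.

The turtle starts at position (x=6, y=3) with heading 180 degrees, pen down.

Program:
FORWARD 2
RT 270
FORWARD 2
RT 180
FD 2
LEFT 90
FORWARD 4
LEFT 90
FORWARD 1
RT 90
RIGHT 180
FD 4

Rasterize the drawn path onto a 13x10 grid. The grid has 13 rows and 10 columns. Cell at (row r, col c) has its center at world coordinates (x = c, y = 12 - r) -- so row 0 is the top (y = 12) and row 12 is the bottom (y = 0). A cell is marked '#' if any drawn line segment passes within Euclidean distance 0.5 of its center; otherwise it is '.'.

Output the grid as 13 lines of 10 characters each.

Segment 0: (6,3) -> (4,3)
Segment 1: (4,3) -> (4,1)
Segment 2: (4,1) -> (4,3)
Segment 3: (4,3) -> (-0,3)
Segment 4: (-0,3) -> (-0,2)
Segment 5: (-0,2) -> (4,2)

Answer: ..........
..........
..........
..........
..........
..........
..........
..........
..........
#######...
#####.....
....#.....
..........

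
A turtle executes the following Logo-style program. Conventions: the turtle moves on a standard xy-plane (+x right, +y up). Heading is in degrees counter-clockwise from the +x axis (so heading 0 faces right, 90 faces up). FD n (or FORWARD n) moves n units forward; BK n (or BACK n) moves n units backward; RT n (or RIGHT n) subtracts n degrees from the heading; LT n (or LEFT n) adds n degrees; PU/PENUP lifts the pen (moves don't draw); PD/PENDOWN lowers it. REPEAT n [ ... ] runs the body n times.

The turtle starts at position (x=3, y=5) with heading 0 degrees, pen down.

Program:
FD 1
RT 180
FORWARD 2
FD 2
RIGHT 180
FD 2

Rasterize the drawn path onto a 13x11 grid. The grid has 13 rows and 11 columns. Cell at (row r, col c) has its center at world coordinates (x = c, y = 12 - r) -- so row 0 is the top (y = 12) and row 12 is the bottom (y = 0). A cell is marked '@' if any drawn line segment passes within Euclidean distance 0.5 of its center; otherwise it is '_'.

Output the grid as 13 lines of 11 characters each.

Answer: ___________
___________
___________
___________
___________
___________
___________
@@@@@______
___________
___________
___________
___________
___________

Derivation:
Segment 0: (3,5) -> (4,5)
Segment 1: (4,5) -> (2,5)
Segment 2: (2,5) -> (0,5)
Segment 3: (0,5) -> (2,5)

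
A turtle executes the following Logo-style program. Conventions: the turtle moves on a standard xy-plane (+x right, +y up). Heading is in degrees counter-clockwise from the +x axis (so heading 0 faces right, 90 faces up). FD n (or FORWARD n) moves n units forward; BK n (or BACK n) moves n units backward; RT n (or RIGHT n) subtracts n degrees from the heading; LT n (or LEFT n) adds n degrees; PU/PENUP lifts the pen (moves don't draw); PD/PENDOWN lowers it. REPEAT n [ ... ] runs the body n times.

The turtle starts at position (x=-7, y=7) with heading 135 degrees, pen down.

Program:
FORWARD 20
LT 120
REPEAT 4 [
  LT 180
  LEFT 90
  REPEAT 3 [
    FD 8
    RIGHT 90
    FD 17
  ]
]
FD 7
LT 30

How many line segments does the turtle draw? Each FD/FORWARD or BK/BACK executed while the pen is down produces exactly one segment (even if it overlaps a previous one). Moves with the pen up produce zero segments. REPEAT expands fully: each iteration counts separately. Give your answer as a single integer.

Executing turtle program step by step:
Start: pos=(-7,7), heading=135, pen down
FD 20: (-7,7) -> (-21.142,21.142) [heading=135, draw]
LT 120: heading 135 -> 255
REPEAT 4 [
  -- iteration 1/4 --
  LT 180: heading 255 -> 75
  LT 90: heading 75 -> 165
  REPEAT 3 [
    -- iteration 1/3 --
    FD 8: (-21.142,21.142) -> (-28.87,23.213) [heading=165, draw]
    RT 90: heading 165 -> 75
    FD 17: (-28.87,23.213) -> (-24.47,39.633) [heading=75, draw]
    -- iteration 2/3 --
    FD 8: (-24.47,39.633) -> (-22.399,47.361) [heading=75, draw]
    RT 90: heading 75 -> 345
    FD 17: (-22.399,47.361) -> (-5.978,42.961) [heading=345, draw]
    -- iteration 3/3 --
    FD 8: (-5.978,42.961) -> (1.749,40.89) [heading=345, draw]
    RT 90: heading 345 -> 255
    FD 17: (1.749,40.89) -> (-2.651,24.47) [heading=255, draw]
  ]
  -- iteration 2/4 --
  LT 180: heading 255 -> 75
  LT 90: heading 75 -> 165
  REPEAT 3 [
    -- iteration 1/3 --
    FD 8: (-2.651,24.47) -> (-10.378,26.54) [heading=165, draw]
    RT 90: heading 165 -> 75
    FD 17: (-10.378,26.54) -> (-5.978,42.961) [heading=75, draw]
    -- iteration 2/3 --
    FD 8: (-5.978,42.961) -> (-3.908,50.688) [heading=75, draw]
    RT 90: heading 75 -> 345
    FD 17: (-3.908,50.688) -> (12.513,46.288) [heading=345, draw]
    -- iteration 3/3 --
    FD 8: (12.513,46.288) -> (20.24,44.218) [heading=345, draw]
    RT 90: heading 345 -> 255
    FD 17: (20.24,44.218) -> (15.84,27.797) [heading=255, draw]
  ]
  -- iteration 3/4 --
  LT 180: heading 255 -> 75
  LT 90: heading 75 -> 165
  REPEAT 3 [
    -- iteration 1/3 --
    FD 8: (15.84,27.797) -> (8.113,29.868) [heading=165, draw]
    RT 90: heading 165 -> 75
    FD 17: (8.113,29.868) -> (12.513,46.288) [heading=75, draw]
    -- iteration 2/3 --
    FD 8: (12.513,46.288) -> (14.584,54.016) [heading=75, draw]
    RT 90: heading 75 -> 345
    FD 17: (14.584,54.016) -> (31.004,49.616) [heading=345, draw]
    -- iteration 3/3 --
    FD 8: (31.004,49.616) -> (38.732,47.545) [heading=345, draw]
    RT 90: heading 345 -> 255
    FD 17: (38.732,47.545) -> (34.332,31.125) [heading=255, draw]
  ]
  -- iteration 4/4 --
  LT 180: heading 255 -> 75
  LT 90: heading 75 -> 165
  REPEAT 3 [
    -- iteration 1/3 --
    FD 8: (34.332,31.125) -> (26.604,33.195) [heading=165, draw]
    RT 90: heading 165 -> 75
    FD 17: (26.604,33.195) -> (31.004,49.616) [heading=75, draw]
    -- iteration 2/3 --
    FD 8: (31.004,49.616) -> (33.075,57.343) [heading=75, draw]
    RT 90: heading 75 -> 345
    FD 17: (33.075,57.343) -> (49.496,52.943) [heading=345, draw]
    -- iteration 3/3 --
    FD 8: (49.496,52.943) -> (57.223,50.873) [heading=345, draw]
    RT 90: heading 345 -> 255
    FD 17: (57.223,50.873) -> (52.823,34.452) [heading=255, draw]
  ]
]
FD 7: (52.823,34.452) -> (51.011,27.691) [heading=255, draw]
LT 30: heading 255 -> 285
Final: pos=(51.011,27.691), heading=285, 26 segment(s) drawn
Segments drawn: 26

Answer: 26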